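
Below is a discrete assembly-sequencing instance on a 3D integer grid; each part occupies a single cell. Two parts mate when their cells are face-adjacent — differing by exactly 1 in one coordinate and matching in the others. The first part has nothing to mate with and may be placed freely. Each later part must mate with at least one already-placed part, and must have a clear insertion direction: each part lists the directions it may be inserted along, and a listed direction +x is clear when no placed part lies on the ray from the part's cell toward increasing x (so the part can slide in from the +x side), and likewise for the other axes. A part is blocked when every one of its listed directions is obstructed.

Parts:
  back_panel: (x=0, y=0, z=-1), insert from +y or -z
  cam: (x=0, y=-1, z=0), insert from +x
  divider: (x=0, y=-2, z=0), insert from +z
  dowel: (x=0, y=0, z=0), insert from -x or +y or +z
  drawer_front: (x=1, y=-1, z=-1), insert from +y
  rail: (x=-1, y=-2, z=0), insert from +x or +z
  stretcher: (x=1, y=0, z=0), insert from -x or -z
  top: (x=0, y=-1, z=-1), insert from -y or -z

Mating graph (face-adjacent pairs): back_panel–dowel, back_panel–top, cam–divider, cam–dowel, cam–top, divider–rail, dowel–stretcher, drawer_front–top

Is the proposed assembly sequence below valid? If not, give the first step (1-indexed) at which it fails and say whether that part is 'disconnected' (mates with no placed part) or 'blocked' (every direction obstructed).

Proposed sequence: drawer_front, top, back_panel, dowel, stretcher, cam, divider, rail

Valid

1. drawer_front@(1, -1, -1) [+y clear] — {drawer_front}
2. top@(0, -1, -1) [-y clear] — {drawer_front, top}
3. back_panel@(0, 0, -1) [+y clear] — {back_panel, drawer_front, top}
4. dowel@(0, 0, 0) [-x clear] — {back_panel, dowel, drawer_front, top}
5. stretcher@(1, 0, 0) [-z clear] — {back_panel, dowel, drawer_front, stretcher, top}
6. cam@(0, -1, 0) [+x clear] — {back_panel, cam, dowel, drawer_front, stretcher, top}
7. divider@(0, -2, 0) [+z clear] — {back_panel, cam, divider, dowel, drawer_front, stretcher, top}
8. rail@(-1, -2, 0) [+z clear] — {back_panel, cam, divider, dowel, drawer_front, rail, stretcher, top}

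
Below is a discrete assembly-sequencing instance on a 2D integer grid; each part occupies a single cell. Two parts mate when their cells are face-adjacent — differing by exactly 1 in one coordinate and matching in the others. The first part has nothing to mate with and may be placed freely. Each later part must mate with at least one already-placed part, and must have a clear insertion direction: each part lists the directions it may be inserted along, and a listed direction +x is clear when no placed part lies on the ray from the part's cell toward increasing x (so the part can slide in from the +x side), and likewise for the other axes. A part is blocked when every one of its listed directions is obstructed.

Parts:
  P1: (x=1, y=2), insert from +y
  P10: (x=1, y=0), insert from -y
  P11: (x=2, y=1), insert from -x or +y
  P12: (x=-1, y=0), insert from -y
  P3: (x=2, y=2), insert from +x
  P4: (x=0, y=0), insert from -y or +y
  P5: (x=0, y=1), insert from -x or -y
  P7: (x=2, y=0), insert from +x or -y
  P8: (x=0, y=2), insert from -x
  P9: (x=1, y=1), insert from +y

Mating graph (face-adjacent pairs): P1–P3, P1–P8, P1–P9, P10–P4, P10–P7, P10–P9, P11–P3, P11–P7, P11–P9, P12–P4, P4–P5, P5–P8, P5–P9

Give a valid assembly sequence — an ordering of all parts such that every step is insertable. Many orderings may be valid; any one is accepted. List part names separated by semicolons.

1. P10@(1, 0) [-y clear] — {P10}
2. P7@(2, 0) [+x clear] — {P10, P7}
3. P9@(1, 1) [+y clear] — {P10, P7, P9}
4. P1@(1, 2) [+y clear] — {P1, P10, P7, P9}
5. P8@(0, 2) [-x clear] — {P1, P10, P7, P8, P9}
6. P5@(0, 1) [-x clear] — {P1, P10, P5, P7, P8, P9}
7. P11@(2, 1) [+y clear] — {P1, P10, P11, P5, P7, P8, P9}
8. P4@(0, 0) [-y clear] — {P1, P10, P11, P4, P5, P7, P8, P9}
9. P12@(-1, 0) [-y clear] — {P1, P10, P11, P12, P4, P5, P7, P8, P9}
10. P3@(2, 2) [+x clear] — {P1, P10, P11, P12, P3, P4, P5, P7, P8, P9}

P10; P7; P9; P1; P8; P5; P11; P4; P12; P3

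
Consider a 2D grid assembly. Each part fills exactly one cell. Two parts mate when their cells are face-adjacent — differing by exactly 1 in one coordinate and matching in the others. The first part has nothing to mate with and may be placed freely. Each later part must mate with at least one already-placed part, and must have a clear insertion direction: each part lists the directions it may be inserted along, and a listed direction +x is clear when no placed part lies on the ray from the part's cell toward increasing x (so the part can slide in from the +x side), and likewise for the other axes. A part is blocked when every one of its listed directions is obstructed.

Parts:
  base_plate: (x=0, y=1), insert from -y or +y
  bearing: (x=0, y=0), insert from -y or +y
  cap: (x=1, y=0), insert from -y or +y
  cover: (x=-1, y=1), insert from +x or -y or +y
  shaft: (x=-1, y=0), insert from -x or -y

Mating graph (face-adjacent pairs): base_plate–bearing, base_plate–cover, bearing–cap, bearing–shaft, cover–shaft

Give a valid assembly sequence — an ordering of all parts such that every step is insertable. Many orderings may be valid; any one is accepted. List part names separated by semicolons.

1. cap@(1, 0) [-y clear] — {cap}
2. bearing@(0, 0) [-y clear] — {bearing, cap}
3. base_plate@(0, 1) [+y clear] — {base_plate, bearing, cap}
4. cover@(-1, 1) [-y clear] — {base_plate, bearing, cap, cover}
5. shaft@(-1, 0) [-x clear] — {base_plate, bearing, cap, cover, shaft}

cap; bearing; base_plate; cover; shaft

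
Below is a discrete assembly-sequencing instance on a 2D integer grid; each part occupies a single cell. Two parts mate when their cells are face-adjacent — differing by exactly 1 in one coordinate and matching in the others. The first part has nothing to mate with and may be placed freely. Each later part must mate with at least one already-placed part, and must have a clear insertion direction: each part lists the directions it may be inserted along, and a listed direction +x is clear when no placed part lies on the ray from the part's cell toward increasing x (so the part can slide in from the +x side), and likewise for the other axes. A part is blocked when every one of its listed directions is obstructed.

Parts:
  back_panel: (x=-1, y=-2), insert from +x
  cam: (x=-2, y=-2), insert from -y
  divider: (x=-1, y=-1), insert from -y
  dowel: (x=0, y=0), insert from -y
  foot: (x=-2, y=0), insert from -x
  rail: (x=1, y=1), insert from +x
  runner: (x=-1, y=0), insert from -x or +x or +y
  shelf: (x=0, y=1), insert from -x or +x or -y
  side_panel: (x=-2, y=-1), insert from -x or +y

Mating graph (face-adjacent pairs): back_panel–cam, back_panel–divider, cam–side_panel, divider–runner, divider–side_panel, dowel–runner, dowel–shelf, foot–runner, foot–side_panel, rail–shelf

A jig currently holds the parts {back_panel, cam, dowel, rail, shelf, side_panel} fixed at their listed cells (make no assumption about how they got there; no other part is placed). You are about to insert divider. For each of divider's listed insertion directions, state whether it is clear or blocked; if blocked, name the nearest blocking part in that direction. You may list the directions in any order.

-y: blocked by back_panel

-y: nearest on ray is back_panel@(-1, -2) ⇒ blocked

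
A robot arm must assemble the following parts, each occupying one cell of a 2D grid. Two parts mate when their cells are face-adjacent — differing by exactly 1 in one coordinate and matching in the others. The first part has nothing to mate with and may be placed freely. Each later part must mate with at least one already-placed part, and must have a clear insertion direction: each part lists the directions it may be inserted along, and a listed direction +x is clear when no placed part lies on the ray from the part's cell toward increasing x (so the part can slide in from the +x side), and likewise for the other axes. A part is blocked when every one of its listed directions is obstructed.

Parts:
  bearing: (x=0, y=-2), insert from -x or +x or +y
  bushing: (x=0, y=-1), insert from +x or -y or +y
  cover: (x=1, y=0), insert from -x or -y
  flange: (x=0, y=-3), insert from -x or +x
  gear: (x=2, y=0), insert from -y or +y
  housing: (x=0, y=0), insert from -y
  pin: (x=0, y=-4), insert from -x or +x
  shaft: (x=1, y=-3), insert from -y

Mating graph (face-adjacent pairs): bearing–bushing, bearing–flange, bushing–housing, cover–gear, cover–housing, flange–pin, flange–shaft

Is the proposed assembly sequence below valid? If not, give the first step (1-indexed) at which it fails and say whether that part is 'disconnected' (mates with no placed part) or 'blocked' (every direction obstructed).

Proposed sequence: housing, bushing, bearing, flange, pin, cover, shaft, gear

Valid

1. housing@(0, 0) [-y clear] — {housing}
2. bushing@(0, -1) [+x clear] — {bushing, housing}
3. bearing@(0, -2) [-x clear] — {bearing, bushing, housing}
4. flange@(0, -3) [-x clear] — {bearing, bushing, flange, housing}
5. pin@(0, -4) [-x clear] — {bearing, bushing, flange, housing, pin}
6. cover@(1, 0) [-y clear] — {bearing, bushing, cover, flange, housing, pin}
7. shaft@(1, -3) [-y clear] — {bearing, bushing, cover, flange, housing, pin, shaft}
8. gear@(2, 0) [-y clear] — {bearing, bushing, cover, flange, gear, housing, pin, shaft}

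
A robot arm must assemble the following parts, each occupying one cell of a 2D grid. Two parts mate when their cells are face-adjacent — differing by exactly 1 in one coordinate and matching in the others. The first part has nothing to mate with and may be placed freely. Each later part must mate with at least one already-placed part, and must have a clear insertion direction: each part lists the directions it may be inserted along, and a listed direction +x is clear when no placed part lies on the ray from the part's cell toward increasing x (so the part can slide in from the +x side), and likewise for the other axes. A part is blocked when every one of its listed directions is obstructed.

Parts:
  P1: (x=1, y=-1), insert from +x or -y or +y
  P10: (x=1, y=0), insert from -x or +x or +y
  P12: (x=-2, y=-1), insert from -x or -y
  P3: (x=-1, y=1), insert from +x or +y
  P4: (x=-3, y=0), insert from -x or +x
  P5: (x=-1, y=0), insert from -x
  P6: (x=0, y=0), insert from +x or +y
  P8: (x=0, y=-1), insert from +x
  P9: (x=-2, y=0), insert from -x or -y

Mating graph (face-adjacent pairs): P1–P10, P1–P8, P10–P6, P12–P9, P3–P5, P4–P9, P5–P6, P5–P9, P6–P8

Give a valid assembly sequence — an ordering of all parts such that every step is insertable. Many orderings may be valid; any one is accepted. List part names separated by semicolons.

1. P3@(-1, 1) [+x clear] — {P3}
2. P5@(-1, 0) [-x clear] — {P3, P5}
3. P6@(0, 0) [+x clear] — {P3, P5, P6}
4. P10@(1, 0) [+x clear] — {P10, P3, P5, P6}
5. P9@(-2, 0) [-x clear] — {P10, P3, P5, P6, P9}
6. P12@(-2, -1) [-x clear] — {P10, P12, P3, P5, P6, P9}
7. P4@(-3, 0) [-x clear] — {P10, P12, P3, P4, P5, P6, P9}
8. P8@(0, -1) [+x clear] — {P10, P12, P3, P4, P5, P6, P8, P9}
9. P1@(1, -1) [+x clear] — {P1, P10, P12, P3, P4, P5, P6, P8, P9}

P3; P5; P6; P10; P9; P12; P4; P8; P1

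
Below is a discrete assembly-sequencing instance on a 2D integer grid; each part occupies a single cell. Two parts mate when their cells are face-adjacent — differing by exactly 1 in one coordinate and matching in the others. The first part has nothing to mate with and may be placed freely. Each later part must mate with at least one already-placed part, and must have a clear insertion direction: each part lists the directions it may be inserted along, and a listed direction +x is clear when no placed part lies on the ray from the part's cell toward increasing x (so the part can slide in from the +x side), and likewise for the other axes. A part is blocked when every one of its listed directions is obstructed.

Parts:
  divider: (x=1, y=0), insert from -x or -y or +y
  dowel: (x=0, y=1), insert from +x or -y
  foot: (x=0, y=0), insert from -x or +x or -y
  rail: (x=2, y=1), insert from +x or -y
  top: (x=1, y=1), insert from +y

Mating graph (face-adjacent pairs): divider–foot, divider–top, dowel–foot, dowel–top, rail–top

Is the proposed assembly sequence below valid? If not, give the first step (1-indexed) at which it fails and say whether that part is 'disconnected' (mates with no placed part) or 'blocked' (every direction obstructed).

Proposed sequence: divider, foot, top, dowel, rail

Invalid at step 4 (blocked)

1. divider@(1, 0) [-x clear] — {divider}
2. foot@(0, 0) [-x clear] — {divider, foot}
3. top@(1, 1) [+y clear] — {divider, foot, top}
4. dowel@(0, 1) — +x/-y all obstructed ⇒ blocked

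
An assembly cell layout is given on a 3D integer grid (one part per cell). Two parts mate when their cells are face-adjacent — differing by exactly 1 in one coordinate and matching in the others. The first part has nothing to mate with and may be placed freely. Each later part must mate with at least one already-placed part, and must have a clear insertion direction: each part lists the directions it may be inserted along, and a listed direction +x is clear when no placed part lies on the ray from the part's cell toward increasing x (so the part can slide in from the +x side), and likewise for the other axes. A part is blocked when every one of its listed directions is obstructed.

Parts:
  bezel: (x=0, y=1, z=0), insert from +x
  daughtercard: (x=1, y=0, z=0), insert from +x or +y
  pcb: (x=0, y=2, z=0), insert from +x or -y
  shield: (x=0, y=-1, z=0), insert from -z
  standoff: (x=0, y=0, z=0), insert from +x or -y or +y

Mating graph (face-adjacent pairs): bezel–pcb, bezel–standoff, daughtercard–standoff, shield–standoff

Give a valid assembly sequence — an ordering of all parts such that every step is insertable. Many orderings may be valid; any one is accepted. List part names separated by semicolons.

1. standoff@(0, 0, 0) [+x clear] — {standoff}
2. bezel@(0, 1, 0) [+x clear] — {bezel, standoff}
3. daughtercard@(1, 0, 0) [+x clear] — {bezel, daughtercard, standoff}
4. shield@(0, -1, 0) [-z clear] — {bezel, daughtercard, shield, standoff}
5. pcb@(0, 2, 0) [+x clear] — {bezel, daughtercard, pcb, shield, standoff}

standoff; bezel; daughtercard; shield; pcb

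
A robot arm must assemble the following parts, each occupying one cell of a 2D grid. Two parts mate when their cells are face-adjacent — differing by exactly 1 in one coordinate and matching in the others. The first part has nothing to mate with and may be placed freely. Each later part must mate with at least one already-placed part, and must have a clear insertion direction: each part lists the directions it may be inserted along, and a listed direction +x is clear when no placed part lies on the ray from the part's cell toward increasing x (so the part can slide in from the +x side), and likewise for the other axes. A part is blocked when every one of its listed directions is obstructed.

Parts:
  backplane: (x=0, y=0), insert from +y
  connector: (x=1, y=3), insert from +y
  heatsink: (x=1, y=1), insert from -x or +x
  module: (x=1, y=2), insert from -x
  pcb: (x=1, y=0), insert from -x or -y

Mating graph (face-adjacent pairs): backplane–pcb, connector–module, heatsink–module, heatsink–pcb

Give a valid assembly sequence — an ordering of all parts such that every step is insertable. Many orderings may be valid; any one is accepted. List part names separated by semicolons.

1. pcb@(1, 0) [-x clear] — {pcb}
2. backplane@(0, 0) [+y clear] — {backplane, pcb}
3. heatsink@(1, 1) [-x clear] — {backplane, heatsink, pcb}
4. module@(1, 2) [-x clear] — {backplane, heatsink, module, pcb}
5. connector@(1, 3) [+y clear] — {backplane, connector, heatsink, module, pcb}

pcb; backplane; heatsink; module; connector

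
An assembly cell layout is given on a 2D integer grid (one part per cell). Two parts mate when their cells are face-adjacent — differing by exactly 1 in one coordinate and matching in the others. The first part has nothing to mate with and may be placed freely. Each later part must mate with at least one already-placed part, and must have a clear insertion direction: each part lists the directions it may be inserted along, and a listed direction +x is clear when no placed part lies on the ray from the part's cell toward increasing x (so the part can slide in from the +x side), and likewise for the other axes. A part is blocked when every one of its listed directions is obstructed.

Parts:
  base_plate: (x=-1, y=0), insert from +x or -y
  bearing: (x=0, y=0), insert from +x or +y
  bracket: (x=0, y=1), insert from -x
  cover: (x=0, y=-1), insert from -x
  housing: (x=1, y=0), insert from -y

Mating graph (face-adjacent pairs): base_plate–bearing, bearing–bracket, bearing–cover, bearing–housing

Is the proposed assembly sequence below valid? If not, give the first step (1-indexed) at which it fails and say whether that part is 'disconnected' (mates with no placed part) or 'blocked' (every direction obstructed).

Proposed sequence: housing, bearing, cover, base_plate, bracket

Valid

1. housing@(1, 0) [-y clear] — {housing}
2. bearing@(0, 0) [+y clear] — {bearing, housing}
3. cover@(0, -1) [-x clear] — {bearing, cover, housing}
4. base_plate@(-1, 0) [-y clear] — {base_plate, bearing, cover, housing}
5. bracket@(0, 1) [-x clear] — {base_plate, bearing, bracket, cover, housing}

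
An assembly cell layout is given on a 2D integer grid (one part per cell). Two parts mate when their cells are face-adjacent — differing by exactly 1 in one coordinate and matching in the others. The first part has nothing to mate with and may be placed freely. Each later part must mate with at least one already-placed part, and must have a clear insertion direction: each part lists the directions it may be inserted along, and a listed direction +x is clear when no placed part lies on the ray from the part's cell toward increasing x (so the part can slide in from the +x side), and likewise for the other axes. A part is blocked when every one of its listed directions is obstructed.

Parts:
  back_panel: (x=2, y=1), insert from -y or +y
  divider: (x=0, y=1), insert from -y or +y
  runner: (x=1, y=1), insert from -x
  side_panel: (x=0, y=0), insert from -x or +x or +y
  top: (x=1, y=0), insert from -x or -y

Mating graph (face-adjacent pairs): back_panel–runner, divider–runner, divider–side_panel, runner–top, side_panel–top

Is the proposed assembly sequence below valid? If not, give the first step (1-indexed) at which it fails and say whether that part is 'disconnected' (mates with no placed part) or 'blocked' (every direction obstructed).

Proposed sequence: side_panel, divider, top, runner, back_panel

Invalid at step 4 (blocked)

1. side_panel@(0, 0) [-x clear] — {side_panel}
2. divider@(0, 1) [+y clear] — {divider, side_panel}
3. top@(1, 0) [-y clear] — {divider, side_panel, top}
4. runner@(1, 1) — -x all obstructed ⇒ blocked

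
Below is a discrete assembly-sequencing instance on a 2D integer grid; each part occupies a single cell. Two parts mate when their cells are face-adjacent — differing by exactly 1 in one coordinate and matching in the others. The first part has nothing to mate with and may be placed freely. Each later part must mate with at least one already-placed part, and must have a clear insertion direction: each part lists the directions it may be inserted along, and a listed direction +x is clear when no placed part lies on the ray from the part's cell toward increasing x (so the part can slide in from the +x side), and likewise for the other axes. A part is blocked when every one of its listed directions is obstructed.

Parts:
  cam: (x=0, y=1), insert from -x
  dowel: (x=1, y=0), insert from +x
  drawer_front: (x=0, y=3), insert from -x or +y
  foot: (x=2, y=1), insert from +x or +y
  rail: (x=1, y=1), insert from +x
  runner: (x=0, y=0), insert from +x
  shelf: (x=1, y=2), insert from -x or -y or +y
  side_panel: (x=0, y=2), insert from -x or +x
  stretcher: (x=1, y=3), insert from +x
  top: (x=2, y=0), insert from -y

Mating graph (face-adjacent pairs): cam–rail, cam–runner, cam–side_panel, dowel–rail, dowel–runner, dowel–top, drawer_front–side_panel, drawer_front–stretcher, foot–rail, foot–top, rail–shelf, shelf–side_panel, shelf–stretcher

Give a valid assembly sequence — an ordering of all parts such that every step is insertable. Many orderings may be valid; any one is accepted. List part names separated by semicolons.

1. cam@(0, 1) [-x clear] — {cam}
2. side_panel@(0, 2) [-x clear] — {cam, side_panel}
3. drawer_front@(0, 3) [-x clear] — {cam, drawer_front, side_panel}
4. stretcher@(1, 3) [+x clear] — {cam, drawer_front, side_panel, stretcher}
5. runner@(0, 0) [+x clear] — {cam, drawer_front, runner, side_panel, stretcher}
6. shelf@(1, 2) [-y clear] — {cam, drawer_front, runner, shelf, side_panel, stretcher}
7. dowel@(1, 0) [+x clear] — {cam, dowel, drawer_front, runner, shelf, side_panel, stretcher}
8. top@(2, 0) [-y clear] — {cam, dowel, drawer_front, runner, shelf, side_panel, stretcher, top}
9. rail@(1, 1) [+x clear] — {cam, dowel, drawer_front, rail, runner, shelf, side_panel, stretcher, top}
10. foot@(2, 1) [+x clear] — {cam, dowel, drawer_front, foot, rail, runner, shelf, side_panel, stretcher, top}

cam; side_panel; drawer_front; stretcher; runner; shelf; dowel; top; rail; foot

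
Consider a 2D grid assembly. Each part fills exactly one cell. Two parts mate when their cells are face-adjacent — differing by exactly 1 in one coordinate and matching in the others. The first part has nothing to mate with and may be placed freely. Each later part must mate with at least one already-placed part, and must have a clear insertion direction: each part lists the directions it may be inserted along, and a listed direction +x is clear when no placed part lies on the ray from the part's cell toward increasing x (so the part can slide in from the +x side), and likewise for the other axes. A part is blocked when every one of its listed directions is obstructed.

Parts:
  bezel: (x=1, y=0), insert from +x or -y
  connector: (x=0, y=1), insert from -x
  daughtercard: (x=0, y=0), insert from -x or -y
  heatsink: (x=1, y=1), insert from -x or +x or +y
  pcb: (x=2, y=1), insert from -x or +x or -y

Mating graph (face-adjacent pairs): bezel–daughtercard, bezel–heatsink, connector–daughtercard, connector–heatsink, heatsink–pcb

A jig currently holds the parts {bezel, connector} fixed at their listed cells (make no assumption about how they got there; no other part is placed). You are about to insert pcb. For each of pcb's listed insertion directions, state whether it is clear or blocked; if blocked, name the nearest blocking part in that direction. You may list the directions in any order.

+x: clear; -x: blocked by connector; -y: clear

-x: nearest on ray is connector@(0, 1) ⇒ blocked
+x: ray from pcb(2, 1) has no placed part ⇒ clear
-y: ray from pcb(2, 1) has no placed part ⇒ clear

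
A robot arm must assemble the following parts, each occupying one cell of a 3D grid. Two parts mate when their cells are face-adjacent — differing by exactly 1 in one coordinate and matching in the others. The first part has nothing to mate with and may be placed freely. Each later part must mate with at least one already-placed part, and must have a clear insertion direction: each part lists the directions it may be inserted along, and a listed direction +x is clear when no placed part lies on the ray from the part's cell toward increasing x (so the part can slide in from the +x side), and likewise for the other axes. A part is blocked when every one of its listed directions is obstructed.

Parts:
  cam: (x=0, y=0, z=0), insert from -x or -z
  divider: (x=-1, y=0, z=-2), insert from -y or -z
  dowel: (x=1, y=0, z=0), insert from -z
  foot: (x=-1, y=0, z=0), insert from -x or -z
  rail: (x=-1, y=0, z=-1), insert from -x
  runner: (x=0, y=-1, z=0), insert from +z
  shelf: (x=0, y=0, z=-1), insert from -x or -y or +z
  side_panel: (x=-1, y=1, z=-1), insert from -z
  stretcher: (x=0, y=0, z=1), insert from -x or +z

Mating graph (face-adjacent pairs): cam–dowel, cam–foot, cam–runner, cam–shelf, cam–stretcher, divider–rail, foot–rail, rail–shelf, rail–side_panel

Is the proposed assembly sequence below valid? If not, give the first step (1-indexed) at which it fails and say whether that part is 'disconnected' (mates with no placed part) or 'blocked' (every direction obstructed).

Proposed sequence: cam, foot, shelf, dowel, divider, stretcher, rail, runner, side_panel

Invalid at step 5 (disconnected)

1. cam@(0, 0, 0) [-x clear] — {cam}
2. foot@(-1, 0, 0) [-x clear] — {cam, foot}
3. shelf@(0, 0, -1) [-x clear] — {cam, foot, shelf}
4. dowel@(1, 0, 0) [-z clear] — {cam, dowel, foot, shelf}
5. divider@(-1, 0, -2) — no placed neighbour ⇒ disconnected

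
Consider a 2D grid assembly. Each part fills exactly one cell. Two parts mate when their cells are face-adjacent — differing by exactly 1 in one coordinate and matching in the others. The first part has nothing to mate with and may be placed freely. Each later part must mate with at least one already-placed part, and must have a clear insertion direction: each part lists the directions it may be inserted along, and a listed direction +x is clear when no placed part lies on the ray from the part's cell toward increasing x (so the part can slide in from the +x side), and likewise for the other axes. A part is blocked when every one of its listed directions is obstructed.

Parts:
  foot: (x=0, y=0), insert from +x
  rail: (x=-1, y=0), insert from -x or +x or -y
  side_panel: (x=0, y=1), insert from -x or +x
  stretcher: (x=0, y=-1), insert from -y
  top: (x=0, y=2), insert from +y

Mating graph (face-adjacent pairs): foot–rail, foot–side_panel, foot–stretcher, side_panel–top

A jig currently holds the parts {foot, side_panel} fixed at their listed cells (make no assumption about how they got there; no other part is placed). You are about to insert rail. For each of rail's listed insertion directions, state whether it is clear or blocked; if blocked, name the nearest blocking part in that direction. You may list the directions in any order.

-x: ray from rail(-1, 0) has no placed part ⇒ clear
+x: nearest on ray is foot@(0, 0) ⇒ blocked
-y: ray from rail(-1, 0) has no placed part ⇒ clear

+x: blocked by foot; -x: clear; -y: clear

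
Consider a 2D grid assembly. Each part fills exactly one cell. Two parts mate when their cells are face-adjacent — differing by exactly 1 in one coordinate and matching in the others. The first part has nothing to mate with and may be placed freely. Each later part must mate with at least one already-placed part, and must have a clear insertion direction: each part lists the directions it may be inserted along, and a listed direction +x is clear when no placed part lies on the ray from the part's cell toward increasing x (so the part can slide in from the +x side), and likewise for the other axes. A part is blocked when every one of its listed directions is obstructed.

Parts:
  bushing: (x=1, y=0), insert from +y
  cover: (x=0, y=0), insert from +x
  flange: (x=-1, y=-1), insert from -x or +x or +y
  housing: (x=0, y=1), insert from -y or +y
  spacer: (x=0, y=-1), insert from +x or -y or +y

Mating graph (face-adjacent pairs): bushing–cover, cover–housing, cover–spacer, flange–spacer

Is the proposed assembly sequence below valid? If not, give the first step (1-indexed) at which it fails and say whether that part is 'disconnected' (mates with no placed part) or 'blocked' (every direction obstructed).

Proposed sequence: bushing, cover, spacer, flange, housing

Invalid at step 2 (blocked)

1. bushing@(1, 0) [+y clear] — {bushing}
2. cover@(0, 0) — +x all obstructed ⇒ blocked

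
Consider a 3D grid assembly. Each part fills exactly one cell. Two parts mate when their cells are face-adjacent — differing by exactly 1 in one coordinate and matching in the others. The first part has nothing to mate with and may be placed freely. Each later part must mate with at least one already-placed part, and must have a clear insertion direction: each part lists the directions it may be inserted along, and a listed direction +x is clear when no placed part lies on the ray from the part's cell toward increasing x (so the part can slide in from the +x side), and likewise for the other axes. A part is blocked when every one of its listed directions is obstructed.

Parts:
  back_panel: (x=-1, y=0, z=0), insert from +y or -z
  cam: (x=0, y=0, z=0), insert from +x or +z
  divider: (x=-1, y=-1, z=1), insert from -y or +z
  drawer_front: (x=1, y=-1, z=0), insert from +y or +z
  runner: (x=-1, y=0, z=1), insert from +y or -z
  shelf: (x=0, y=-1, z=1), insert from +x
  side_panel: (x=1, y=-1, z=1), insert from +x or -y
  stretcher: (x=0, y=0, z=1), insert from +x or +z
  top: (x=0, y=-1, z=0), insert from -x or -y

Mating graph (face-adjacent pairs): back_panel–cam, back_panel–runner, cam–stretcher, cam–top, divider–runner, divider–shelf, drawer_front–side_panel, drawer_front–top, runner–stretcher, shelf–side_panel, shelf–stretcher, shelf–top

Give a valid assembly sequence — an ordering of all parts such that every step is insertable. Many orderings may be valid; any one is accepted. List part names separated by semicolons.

1. stretcher@(0, 0, 1) [+x clear] — {stretcher}
2. runner@(-1, 0, 1) [+y clear] — {runner, stretcher}
3. back_panel@(-1, 0, 0) [+y clear] — {back_panel, runner, stretcher}
4. divider@(-1, -1, 1) [-y clear] — {back_panel, divider, runner, stretcher}
5. shelf@(0, -1, 1) [+x clear] — {back_panel, divider, runner, shelf, stretcher}
6. side_panel@(1, -1, 1) [+x clear] — {back_panel, divider, runner, shelf, side_panel, stretcher}
7. top@(0, -1, 0) [-x clear] — {back_panel, divider, runner, shelf, side_panel, stretcher, top}
8. cam@(0, 0, 0) [+x clear] — {back_panel, cam, divider, runner, shelf, side_panel, stretcher, top}
9. drawer_front@(1, -1, 0) [+y clear] — {back_panel, cam, divider, drawer_front, runner, shelf, side_panel, stretcher, top}

stretcher; runner; back_panel; divider; shelf; side_panel; top; cam; drawer_front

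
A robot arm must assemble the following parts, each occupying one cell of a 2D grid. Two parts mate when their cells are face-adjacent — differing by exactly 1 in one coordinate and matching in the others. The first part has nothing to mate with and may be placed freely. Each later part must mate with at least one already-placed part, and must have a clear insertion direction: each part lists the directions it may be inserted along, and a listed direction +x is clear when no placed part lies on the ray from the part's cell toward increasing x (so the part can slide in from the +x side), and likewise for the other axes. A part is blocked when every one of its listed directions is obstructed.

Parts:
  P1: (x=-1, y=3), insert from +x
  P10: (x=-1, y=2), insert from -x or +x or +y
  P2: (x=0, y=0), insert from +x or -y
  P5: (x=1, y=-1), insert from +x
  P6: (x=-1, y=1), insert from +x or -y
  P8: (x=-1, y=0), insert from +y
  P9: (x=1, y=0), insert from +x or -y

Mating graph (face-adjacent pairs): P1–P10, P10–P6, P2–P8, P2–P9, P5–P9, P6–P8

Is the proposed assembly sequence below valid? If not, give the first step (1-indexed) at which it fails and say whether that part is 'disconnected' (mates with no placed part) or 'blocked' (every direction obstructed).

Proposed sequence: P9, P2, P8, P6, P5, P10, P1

1. P9@(1, 0) [+x clear] — {P9}
2. P2@(0, 0) [-y clear] — {P2, P9}
3. P8@(-1, 0) [+y clear] — {P2, P8, P9}
4. P6@(-1, 1) [+x clear] — {P2, P6, P8, P9}
5. P5@(1, -1) [+x clear] — {P2, P5, P6, P8, P9}
6. P10@(-1, 2) [-x clear] — {P10, P2, P5, P6, P8, P9}
7. P1@(-1, 3) [+x clear] — {P1, P10, P2, P5, P6, P8, P9}

Valid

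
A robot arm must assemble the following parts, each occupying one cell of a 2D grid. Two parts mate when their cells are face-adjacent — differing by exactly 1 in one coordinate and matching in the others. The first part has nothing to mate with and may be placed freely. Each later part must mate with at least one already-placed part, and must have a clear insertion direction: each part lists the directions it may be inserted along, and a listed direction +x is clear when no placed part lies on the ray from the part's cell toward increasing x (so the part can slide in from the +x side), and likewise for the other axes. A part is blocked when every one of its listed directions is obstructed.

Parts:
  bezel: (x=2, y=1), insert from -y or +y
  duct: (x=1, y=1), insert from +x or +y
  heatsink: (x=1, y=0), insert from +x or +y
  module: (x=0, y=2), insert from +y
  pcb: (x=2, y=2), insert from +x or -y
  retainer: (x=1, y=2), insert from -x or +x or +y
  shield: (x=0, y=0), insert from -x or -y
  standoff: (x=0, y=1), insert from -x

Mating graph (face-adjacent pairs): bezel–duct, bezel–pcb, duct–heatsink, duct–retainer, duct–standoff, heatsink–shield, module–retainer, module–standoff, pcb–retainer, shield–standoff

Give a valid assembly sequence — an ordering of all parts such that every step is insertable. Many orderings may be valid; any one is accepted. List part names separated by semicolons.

heatsink; duct; bezel; retainer; shield; pcb; module; standoff

1. heatsink@(1, 0) [+x clear] — {heatsink}
2. duct@(1, 1) [+x clear] — {duct, heatsink}
3. bezel@(2, 1) [-y clear] — {bezel, duct, heatsink}
4. retainer@(1, 2) [-x clear] — {bezel, duct, heatsink, retainer}
5. shield@(0, 0) [-x clear] — {bezel, duct, heatsink, retainer, shield}
6. pcb@(2, 2) [+x clear] — {bezel, duct, heatsink, pcb, retainer, shield}
7. module@(0, 2) [+y clear] — {bezel, duct, heatsink, module, pcb, retainer, shield}
8. standoff@(0, 1) [-x clear] — {bezel, duct, heatsink, module, pcb, retainer, shield, standoff}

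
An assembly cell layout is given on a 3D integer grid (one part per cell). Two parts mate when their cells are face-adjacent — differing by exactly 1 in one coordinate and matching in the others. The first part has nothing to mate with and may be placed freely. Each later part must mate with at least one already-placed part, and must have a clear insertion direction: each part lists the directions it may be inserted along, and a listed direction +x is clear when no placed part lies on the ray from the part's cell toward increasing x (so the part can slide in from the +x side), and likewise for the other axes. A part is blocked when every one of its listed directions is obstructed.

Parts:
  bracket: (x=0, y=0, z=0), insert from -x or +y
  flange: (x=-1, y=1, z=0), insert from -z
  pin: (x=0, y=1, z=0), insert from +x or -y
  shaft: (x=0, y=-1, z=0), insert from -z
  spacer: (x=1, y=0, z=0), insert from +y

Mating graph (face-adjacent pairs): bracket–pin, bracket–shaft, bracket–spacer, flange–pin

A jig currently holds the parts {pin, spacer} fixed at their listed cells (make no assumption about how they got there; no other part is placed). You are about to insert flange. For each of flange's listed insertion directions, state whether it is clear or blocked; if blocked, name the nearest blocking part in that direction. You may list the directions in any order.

-z: ray from flange(-1, 1, 0) has no placed part ⇒ clear

-z: clear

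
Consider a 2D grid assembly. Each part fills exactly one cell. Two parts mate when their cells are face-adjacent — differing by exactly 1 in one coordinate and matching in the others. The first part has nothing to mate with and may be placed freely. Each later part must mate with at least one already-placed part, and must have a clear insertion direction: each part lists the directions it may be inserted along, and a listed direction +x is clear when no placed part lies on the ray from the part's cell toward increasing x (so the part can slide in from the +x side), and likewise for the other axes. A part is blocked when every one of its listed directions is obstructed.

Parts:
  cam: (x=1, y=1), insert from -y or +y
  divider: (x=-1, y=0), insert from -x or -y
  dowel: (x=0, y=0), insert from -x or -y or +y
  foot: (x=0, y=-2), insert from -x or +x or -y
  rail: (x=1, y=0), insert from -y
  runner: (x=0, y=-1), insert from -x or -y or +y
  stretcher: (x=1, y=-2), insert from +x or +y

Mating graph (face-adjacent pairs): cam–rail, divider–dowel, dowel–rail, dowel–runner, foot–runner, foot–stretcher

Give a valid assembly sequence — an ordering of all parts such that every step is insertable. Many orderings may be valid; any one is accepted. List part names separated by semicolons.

foot; runner; dowel; rail; cam; divider; stretcher

1. foot@(0, -2) [-x clear] — {foot}
2. runner@(0, -1) [-x clear] — {foot, runner}
3. dowel@(0, 0) [-x clear] — {dowel, foot, runner}
4. rail@(1, 0) [-y clear] — {dowel, foot, rail, runner}
5. cam@(1, 1) [+y clear] — {cam, dowel, foot, rail, runner}
6. divider@(-1, 0) [-x clear] — {cam, divider, dowel, foot, rail, runner}
7. stretcher@(1, -2) [+x clear] — {cam, divider, dowel, foot, rail, runner, stretcher}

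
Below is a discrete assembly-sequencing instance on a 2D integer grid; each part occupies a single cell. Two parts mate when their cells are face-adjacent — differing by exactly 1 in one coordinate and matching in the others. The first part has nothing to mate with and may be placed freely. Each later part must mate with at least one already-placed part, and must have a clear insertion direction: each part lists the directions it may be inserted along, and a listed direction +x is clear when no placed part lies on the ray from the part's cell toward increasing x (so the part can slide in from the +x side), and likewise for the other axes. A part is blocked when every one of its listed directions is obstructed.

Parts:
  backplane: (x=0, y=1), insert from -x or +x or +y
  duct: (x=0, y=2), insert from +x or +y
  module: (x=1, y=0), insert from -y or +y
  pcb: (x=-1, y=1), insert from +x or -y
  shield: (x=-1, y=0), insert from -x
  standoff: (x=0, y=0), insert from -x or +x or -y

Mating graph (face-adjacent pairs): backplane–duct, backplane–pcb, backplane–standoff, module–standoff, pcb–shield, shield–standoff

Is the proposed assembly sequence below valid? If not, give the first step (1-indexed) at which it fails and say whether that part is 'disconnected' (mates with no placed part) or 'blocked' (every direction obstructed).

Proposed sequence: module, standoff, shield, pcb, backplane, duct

1. module@(1, 0) [-y clear] — {module}
2. standoff@(0, 0) [-x clear] — {module, standoff}
3. shield@(-1, 0) [-x clear] — {module, shield, standoff}
4. pcb@(-1, 1) [+x clear] — {module, pcb, shield, standoff}
5. backplane@(0, 1) [+x clear] — {backplane, module, pcb, shield, standoff}
6. duct@(0, 2) [+x clear] — {backplane, duct, module, pcb, shield, standoff}

Valid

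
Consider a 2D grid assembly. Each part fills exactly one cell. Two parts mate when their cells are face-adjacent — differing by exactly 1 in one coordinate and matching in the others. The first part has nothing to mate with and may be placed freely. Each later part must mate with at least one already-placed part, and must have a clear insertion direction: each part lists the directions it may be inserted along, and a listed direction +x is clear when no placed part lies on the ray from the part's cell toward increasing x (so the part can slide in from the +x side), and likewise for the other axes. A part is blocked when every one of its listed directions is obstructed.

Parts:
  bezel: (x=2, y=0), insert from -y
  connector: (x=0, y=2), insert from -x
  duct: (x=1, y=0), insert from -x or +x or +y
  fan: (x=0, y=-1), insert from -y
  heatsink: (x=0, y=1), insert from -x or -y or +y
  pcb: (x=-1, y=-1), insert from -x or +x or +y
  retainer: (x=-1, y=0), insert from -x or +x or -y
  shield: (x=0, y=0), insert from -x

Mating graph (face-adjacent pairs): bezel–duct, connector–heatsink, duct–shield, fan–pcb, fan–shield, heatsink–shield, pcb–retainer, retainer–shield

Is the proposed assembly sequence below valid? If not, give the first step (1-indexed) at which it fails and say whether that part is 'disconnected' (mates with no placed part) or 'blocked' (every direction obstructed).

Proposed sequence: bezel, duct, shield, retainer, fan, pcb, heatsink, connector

1. bezel@(2, 0) [-y clear] — {bezel}
2. duct@(1, 0) [-x clear] — {bezel, duct}
3. shield@(0, 0) [-x clear] — {bezel, duct, shield}
4. retainer@(-1, 0) [-x clear] — {bezel, duct, retainer, shield}
5. fan@(0, -1) [-y clear] — {bezel, duct, fan, retainer, shield}
6. pcb@(-1, -1) [-x clear] — {bezel, duct, fan, pcb, retainer, shield}
7. heatsink@(0, 1) [-x clear] — {bezel, duct, fan, heatsink, pcb, retainer, shield}
8. connector@(0, 2) [-x clear] — {bezel, connector, duct, fan, heatsink, pcb, retainer, shield}

Valid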